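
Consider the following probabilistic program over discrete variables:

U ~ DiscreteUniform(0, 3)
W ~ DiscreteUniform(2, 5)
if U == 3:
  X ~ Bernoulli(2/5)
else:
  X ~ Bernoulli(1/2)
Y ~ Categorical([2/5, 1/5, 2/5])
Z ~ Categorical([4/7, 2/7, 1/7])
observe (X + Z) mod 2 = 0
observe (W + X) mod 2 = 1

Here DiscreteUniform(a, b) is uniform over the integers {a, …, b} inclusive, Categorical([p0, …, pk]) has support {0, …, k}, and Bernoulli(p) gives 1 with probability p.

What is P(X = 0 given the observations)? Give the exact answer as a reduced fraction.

P(X = 0 | obs) = 105/143

Enumerate traces; 72 have nonzero weight after conditioning:
  (U=0, W=2, X=1, Y=0, Z=1) weight 1/280
  (U=0, W=2, X=1, Y=1, Z=1) weight 1/560
  (U=0, W=2, X=1, Y=2, Z=1) weight 1/280
  (U=0, W=3, X=0, Y=0, Z=0) weight 1/140
  (U=0, W=3, X=0, Y=0, Z=2) weight 1/560
  (U=0, W=3, X=0, Y=1, Z=0) weight 1/280
  (U=0, W=3, X=0, Y=1, Z=2) weight 1/1120
  (U=0, W=3, X=0, Y=2, Z=0) weight 1/140
  … 64 more
Group by X:
  weight(X=0) = 3/16
  weight(X=1) = 19/280
Total weight = 3/16 + 19/280 = 143/560
P(X=0 | obs) = 3/16 / 143/560 = 105/143
P(X=1 | obs) = 19/280 / 143/560 = 38/143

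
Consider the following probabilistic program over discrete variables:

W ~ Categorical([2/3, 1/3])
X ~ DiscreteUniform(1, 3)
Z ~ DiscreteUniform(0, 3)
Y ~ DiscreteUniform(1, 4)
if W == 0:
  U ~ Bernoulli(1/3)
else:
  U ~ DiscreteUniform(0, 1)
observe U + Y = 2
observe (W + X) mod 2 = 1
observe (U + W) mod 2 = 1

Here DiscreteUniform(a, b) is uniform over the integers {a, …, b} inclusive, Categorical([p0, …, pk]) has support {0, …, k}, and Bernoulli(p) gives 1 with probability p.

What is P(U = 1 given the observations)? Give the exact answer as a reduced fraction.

P(U = 1 | obs) = 8/11

Enumerate traces; 12 have nonzero weight after conditioning:
  (W=0, X=1, Z=0, Y=1, U=1) weight 1/216
  (W=0, X=1, Z=1, Y=1, U=1) weight 1/216
  (W=0, X=1, Z=2, Y=1, U=1) weight 1/216
  (W=0, X=1, Z=3, Y=1, U=1) weight 1/216
  (W=0, X=3, Z=0, Y=1, U=1) weight 1/216
  (W=0, X=3, Z=1, Y=1, U=1) weight 1/216
  (W=0, X=3, Z=2, Y=1, U=1) weight 1/216
  (W=0, X=3, Z=3, Y=1, U=1) weight 1/216
  (W=1, X=2, Z=0, Y=2, U=0) weight 1/288
  … 3 more
Group by U:
  weight(U=0) = 1/72
  weight(U=1) = 1/27
Total weight = 1/72 + 1/27 = 11/216
P(U=0 | obs) = 1/72 / 11/216 = 3/11
P(U=1 | obs) = 1/27 / 11/216 = 8/11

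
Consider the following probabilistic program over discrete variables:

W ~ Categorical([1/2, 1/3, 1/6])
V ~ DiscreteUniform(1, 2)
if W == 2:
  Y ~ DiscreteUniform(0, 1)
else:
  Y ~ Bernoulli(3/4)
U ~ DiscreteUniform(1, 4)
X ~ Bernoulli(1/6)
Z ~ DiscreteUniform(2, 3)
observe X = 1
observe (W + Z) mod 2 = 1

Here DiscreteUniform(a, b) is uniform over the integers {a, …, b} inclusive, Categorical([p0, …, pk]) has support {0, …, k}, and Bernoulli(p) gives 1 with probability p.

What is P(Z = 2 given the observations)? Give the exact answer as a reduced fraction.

P(Z = 2 | obs) = 1/3

Enumerate traces; 48 have nonzero weight after conditioning:
  (W=0, V=1, Y=0, U=1, X=1, Z=3) weight 1/768
  (W=0, V=1, Y=0, U=2, X=1, Z=3) weight 1/768
  (W=0, V=1, Y=0, U=3, X=1, Z=3) weight 1/768
  (W=0, V=1, Y=0, U=4, X=1, Z=3) weight 1/768
  (W=0, V=1, Y=1, U=1, X=1, Z=3) weight 1/256
  (W=0, V=1, Y=1, U=2, X=1, Z=3) weight 1/256
  (W=0, V=1, Y=1, U=3, X=1, Z=3) weight 1/256
  (W=0, V=1, Y=1, U=4, X=1, Z=3) weight 1/256
  (W=1, V=1, Y=0, U=1, X=1, Z=2) weight 1/1152
  … 39 more
Group by Z:
  weight(Z=2) = 1/36
  weight(Z=3) = 1/18
Total weight = 1/36 + 1/18 = 1/12
P(Z=2 | obs) = 1/36 / 1/12 = 1/3
P(Z=3 | obs) = 1/18 / 1/12 = 2/3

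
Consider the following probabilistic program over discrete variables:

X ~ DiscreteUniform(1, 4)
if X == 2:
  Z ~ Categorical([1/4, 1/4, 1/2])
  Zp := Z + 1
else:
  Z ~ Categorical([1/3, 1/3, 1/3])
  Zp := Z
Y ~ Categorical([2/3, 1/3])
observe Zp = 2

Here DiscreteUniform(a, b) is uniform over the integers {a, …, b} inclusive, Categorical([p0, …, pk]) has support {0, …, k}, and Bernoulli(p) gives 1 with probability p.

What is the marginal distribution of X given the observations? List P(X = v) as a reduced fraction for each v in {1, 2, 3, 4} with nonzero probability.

Enumerate traces; 8 have nonzero weight after conditioning:
  (X=1, Z=2, Y=0) weight 1/18
  (X=1, Z=2, Y=1) weight 1/36
  (X=2, Z=1, Y=0) weight 1/24
  (X=2, Z=1, Y=1) weight 1/48
  (X=3, Z=2, Y=0) weight 1/18
  (X=3, Z=2, Y=1) weight 1/36
  (X=4, Z=2, Y=0) weight 1/18
  (X=4, Z=2, Y=1) weight 1/36
Group by X:
  weight(X=1) = 1/12
  weight(X=2) = 1/16
  weight(X=3) = 1/12
  weight(X=4) = 1/12
Total weight = 1/12 + 1/16 + 1/12 + 1/12 = 5/16
P(X=1 | obs) = 1/12 / 5/16 = 4/15
P(X=2 | obs) = 1/16 / 5/16 = 1/5
P(X=3 | obs) = 1/12 / 5/16 = 4/15
P(X=4 | obs) = 1/12 / 5/16 = 4/15

P(X=1) = 4/15, P(X=2) = 1/5, P(X=3) = 4/15, P(X=4) = 4/15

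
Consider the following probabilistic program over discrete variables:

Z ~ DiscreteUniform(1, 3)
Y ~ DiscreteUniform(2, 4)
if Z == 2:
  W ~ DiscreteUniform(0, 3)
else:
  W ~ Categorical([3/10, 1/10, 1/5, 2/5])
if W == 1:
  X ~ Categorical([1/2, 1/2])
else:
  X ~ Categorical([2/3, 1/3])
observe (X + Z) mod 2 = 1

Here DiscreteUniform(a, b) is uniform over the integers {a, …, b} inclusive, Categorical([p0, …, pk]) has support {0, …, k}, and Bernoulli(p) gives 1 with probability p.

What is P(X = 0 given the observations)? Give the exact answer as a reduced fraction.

P(X = 0 | obs) = 52/67

Enumerate traces; 36 have nonzero weight after conditioning:
  (Z=1, Y=2, W=0, X=0) weight 1/45
  (Z=1, Y=2, W=1, X=0) weight 1/180
  (Z=1, Y=2, W=2, X=0) weight 2/135
  (Z=1, Y=2, W=3, X=0) weight 4/135
  (Z=1, Y=3, W=0, X=0) weight 1/45
  (Z=1, Y=3, W=1, X=0) weight 1/180
  (Z=1, Y=3, W=2, X=0) weight 2/135
  (Z=1, Y=3, W=3, X=0) weight 4/135
  (Z=2, Y=2, W=0, X=1) weight 1/108
  … 27 more
Group by X:
  weight(X=0) = 13/30
  weight(X=1) = 1/8
Total weight = 13/30 + 1/8 = 67/120
P(X=0 | obs) = 13/30 / 67/120 = 52/67
P(X=1 | obs) = 1/8 / 67/120 = 15/67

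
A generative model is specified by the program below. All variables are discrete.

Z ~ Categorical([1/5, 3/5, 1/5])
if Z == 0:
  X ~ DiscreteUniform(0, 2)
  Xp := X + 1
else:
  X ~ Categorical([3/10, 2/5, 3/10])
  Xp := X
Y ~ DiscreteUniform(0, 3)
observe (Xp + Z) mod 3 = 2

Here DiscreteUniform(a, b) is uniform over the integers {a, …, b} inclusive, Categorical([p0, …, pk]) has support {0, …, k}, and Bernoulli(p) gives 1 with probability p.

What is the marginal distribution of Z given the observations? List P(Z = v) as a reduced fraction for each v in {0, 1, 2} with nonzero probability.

P(Z=0) = 2/11, P(Z=1) = 36/55, P(Z=2) = 9/55

Enumerate traces; 12 have nonzero weight after conditioning:
  (Z=0, X=1, Y=0) weight 1/60
  (Z=0, X=1, Y=1) weight 1/60
  (Z=0, X=1, Y=2) weight 1/60
  (Z=0, X=1, Y=3) weight 1/60
  (Z=1, X=1, Y=0) weight 3/50
  (Z=1, X=1, Y=1) weight 3/50
  (Z=1, X=1, Y=2) weight 3/50
  (Z=1, X=1, Y=3) weight 3/50
  (Z=2, X=0, Y=0) weight 3/200
  … 3 more
Group by Z:
  weight(Z=0) = 1/15
  weight(Z=1) = 6/25
  weight(Z=2) = 3/50
Total weight = 1/15 + 6/25 + 3/50 = 11/30
P(Z=0 | obs) = 1/15 / 11/30 = 2/11
P(Z=1 | obs) = 6/25 / 11/30 = 36/55
P(Z=2 | obs) = 3/50 / 11/30 = 9/55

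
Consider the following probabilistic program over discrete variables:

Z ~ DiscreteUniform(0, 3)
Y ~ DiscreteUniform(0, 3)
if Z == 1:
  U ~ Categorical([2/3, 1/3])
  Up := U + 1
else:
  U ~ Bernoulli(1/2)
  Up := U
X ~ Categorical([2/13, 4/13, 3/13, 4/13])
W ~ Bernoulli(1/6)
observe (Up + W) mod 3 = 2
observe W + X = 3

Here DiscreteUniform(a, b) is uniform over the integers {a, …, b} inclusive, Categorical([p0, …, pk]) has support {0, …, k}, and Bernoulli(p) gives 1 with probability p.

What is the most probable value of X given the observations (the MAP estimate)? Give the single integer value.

argmax_v P(X = v | obs) = 3

Enumerate traces; 20 have nonzero weight after conditioning:
  (Z=0, Y=0, U=1, X=2, W=1) weight 1/832
  (Z=0, Y=1, U=1, X=2, W=1) weight 1/832
  (Z=0, Y=2, U=1, X=2, W=1) weight 1/832
  (Z=0, Y=3, U=1, X=2, W=1) weight 1/832
  (Z=1, Y=0, U=0, X=2, W=1) weight 1/624
  (Z=1, Y=0, U=1, X=3, W=0) weight 5/936
  (Z=1, Y=1, U=0, X=2, W=1) weight 1/624
  (Z=1, Y=1, U=1, X=3, W=0) weight 5/936
  … 12 more
Group by X:
  weight(X=2) = 1/48
  weight(X=3) = 5/234
Total weight = 1/48 + 5/234 = 79/1872
P(X=2 | obs) = 1/48 / 79/1872 = 39/79
P(X=3 | obs) = 5/234 / 79/1872 = 40/79
argmax = 3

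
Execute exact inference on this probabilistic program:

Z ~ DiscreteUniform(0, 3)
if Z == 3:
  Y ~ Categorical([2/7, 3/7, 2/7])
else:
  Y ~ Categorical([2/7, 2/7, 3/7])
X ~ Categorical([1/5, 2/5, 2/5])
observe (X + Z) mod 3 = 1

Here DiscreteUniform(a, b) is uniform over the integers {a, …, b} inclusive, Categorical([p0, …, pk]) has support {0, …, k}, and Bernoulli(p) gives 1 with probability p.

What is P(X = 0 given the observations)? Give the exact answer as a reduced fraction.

Enumerate traces; 12 have nonzero weight after conditioning:
  (Z=0, Y=0, X=1) weight 1/35
  (Z=0, Y=1, X=1) weight 1/35
  (Z=0, Y=2, X=1) weight 3/70
  (Z=1, Y=0, X=0) weight 1/70
  (Z=1, Y=1, X=0) weight 1/70
  (Z=1, Y=2, X=0) weight 3/140
  (Z=2, Y=0, X=2) weight 1/35
  (Z=2, Y=1, X=2) weight 1/35
  … 4 more
Group by X:
  weight(X=0) = 1/20
  weight(X=1) = 1/5
  weight(X=2) = 1/10
Total weight = 1/20 + 1/5 + 1/10 = 7/20
P(X=0 | obs) = 1/20 / 7/20 = 1/7
P(X=1 | obs) = 1/5 / 7/20 = 4/7
P(X=2 | obs) = 1/10 / 7/20 = 2/7

P(X = 0 | obs) = 1/7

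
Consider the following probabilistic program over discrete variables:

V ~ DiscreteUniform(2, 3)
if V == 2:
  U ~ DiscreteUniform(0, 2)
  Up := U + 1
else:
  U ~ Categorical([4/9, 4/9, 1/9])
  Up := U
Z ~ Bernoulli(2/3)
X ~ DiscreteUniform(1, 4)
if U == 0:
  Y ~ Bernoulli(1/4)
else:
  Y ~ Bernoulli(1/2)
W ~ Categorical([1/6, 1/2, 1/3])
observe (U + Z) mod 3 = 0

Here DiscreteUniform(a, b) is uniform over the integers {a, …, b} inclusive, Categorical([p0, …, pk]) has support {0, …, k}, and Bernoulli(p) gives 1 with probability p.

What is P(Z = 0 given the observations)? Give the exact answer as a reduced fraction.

Enumerate traces; 96 have nonzero weight after conditioning:
  (V=2, U=0, Z=0, X=1, Y=0, W=0) weight 1/576
  (V=2, U=0, Z=0, X=1, Y=0, W=1) weight 1/192
  (V=2, U=0, Z=0, X=1, Y=0, W=2) weight 1/288
  (V=2, U=0, Z=0, X=1, Y=1, W=0) weight 1/1728
  (V=2, U=0, Z=0, X=1, Y=1, W=1) weight 1/576
  (V=2, U=0, Z=0, X=1, Y=1, W=2) weight 1/864
  (V=2, U=0, Z=0, X=2, Y=0, W=0) weight 1/576
  (V=2, U=0, Z=0, X=2, Y=0, W=1) weight 1/192
  (V=2, U=2, Z=1, X=1, Y=0, W=0) weight 1/432
  … 87 more
Group by Z:
  weight(Z=0) = 7/54
  weight(Z=1) = 4/27
Total weight = 7/54 + 4/27 = 5/18
P(Z=0 | obs) = 7/54 / 5/18 = 7/15
P(Z=1 | obs) = 4/27 / 5/18 = 8/15

P(Z = 0 | obs) = 7/15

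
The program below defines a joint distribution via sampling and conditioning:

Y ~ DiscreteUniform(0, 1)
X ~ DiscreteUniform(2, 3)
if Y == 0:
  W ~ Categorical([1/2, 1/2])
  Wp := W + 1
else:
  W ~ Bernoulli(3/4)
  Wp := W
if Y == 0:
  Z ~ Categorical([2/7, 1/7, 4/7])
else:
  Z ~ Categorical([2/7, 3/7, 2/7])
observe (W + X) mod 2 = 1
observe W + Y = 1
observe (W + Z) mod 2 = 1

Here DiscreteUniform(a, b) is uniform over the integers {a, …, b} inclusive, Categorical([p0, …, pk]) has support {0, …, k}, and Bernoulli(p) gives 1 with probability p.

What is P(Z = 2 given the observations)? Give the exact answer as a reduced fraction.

Enumerate traces; 3 have nonzero weight after conditioning:
  (Y=0, X=2, W=1, Z=0) weight 1/28
  (Y=0, X=2, W=1, Z=2) weight 1/14
  (Y=1, X=3, W=0, Z=1) weight 3/112
Group by Z:
  weight(Z=0) = 1/28
  weight(Z=1) = 3/112
  weight(Z=2) = 1/14
Total weight = 1/28 + 3/112 + 1/14 = 15/112
P(Z=0 | obs) = 1/28 / 15/112 = 4/15
P(Z=1 | obs) = 3/112 / 15/112 = 1/5
P(Z=2 | obs) = 1/14 / 15/112 = 8/15

P(Z = 2 | obs) = 8/15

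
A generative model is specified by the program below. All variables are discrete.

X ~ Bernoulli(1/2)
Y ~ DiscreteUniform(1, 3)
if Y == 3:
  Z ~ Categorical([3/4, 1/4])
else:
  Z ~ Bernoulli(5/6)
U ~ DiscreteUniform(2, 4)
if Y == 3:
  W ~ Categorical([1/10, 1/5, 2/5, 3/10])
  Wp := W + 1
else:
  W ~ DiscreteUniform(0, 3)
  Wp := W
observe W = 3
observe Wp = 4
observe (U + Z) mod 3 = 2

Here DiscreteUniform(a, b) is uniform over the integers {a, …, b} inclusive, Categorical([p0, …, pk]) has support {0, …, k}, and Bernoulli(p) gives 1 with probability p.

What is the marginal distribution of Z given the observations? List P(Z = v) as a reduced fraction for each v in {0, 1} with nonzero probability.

P(Z=0) = 3/4, P(Z=1) = 1/4

Enumerate traces; 4 have nonzero weight after conditioning:
  (X=0, Y=3, Z=0, U=2, W=3) weight 1/80
  (X=0, Y=3, Z=1, U=4, W=3) weight 1/240
  (X=1, Y=3, Z=0, U=2, W=3) weight 1/80
  (X=1, Y=3, Z=1, U=4, W=3) weight 1/240
Group by Z:
  weight(Z=0) = 1/40
  weight(Z=1) = 1/120
Total weight = 1/40 + 1/120 = 1/30
P(Z=0 | obs) = 1/40 / 1/30 = 3/4
P(Z=1 | obs) = 1/120 / 1/30 = 1/4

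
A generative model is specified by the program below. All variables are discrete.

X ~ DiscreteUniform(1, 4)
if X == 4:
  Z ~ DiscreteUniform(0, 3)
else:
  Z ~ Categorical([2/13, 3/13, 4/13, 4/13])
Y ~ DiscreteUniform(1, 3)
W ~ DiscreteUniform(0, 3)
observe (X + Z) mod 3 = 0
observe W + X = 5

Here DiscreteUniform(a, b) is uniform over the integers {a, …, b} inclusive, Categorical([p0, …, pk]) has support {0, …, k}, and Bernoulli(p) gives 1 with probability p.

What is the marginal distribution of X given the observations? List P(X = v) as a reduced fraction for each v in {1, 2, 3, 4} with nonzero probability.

Enumerate traces; 12 have nonzero weight after conditioning:
  (X=2, Z=1, Y=1, W=3) weight 1/208
  (X=2, Z=1, Y=2, W=3) weight 1/208
  (X=2, Z=1, Y=3, W=3) weight 1/208
  (X=3, Z=0, Y=1, W=2) weight 1/312
  (X=3, Z=0, Y=2, W=2) weight 1/312
  (X=3, Z=0, Y=3, W=2) weight 1/312
  (X=3, Z=3, Y=1, W=2) weight 1/156
  (X=3, Z=3, Y=2, W=2) weight 1/156
  (X=4, Z=2, Y=1, W=1) weight 1/192
  … 3 more
Group by X:
  weight(X=2) = 3/208
  weight(X=3) = 3/104
  weight(X=4) = 1/64
Total weight = 3/208 + 3/104 + 1/64 = 49/832
P(X=2 | obs) = 3/208 / 49/832 = 12/49
P(X=3 | obs) = 3/104 / 49/832 = 24/49
P(X=4 | obs) = 1/64 / 49/832 = 13/49

P(X=2) = 12/49, P(X=3) = 24/49, P(X=4) = 13/49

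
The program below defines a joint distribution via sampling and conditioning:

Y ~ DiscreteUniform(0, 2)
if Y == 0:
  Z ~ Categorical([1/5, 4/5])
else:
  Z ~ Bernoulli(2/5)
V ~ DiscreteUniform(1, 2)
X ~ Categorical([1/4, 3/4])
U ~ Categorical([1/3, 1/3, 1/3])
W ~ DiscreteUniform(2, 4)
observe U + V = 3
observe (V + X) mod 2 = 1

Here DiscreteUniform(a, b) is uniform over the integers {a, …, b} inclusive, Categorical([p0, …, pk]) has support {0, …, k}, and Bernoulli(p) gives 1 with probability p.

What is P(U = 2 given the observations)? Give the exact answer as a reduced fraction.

P(U = 2 | obs) = 1/4

Enumerate traces; 36 have nonzero weight after conditioning:
  (Y=0, Z=0, V=1, X=0, U=2, W=2) weight 1/1080
  (Y=0, Z=0, V=1, X=0, U=2, W=3) weight 1/1080
  (Y=0, Z=0, V=1, X=0, U=2, W=4) weight 1/1080
  (Y=0, Z=0, V=2, X=1, U=1, W=2) weight 1/360
  (Y=0, Z=0, V=2, X=1, U=1, W=3) weight 1/360
  (Y=0, Z=0, V=2, X=1, U=1, W=4) weight 1/360
  (Y=0, Z=1, V=1, X=0, U=2, W=2) weight 1/270
  (Y=0, Z=1, V=1, X=0, U=2, W=3) weight 1/270
  … 28 more
Group by U:
  weight(U=1) = 1/8
  weight(U=2) = 1/24
Total weight = 1/8 + 1/24 = 1/6
P(U=1 | obs) = 1/8 / 1/6 = 3/4
P(U=2 | obs) = 1/24 / 1/6 = 1/4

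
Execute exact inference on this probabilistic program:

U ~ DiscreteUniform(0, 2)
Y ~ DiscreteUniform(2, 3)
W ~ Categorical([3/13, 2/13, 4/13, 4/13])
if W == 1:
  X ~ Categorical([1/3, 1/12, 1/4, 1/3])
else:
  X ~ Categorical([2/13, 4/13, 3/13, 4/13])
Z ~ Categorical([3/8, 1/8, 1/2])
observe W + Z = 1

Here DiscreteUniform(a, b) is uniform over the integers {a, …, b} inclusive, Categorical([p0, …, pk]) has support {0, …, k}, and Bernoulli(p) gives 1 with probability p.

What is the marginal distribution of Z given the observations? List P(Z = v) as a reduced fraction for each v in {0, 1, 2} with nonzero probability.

Enumerate traces; 48 have nonzero weight after conditioning:
  (U=0, Y=2, W=0, X=0, Z=1) weight 1/1352
  (U=0, Y=2, W=0, X=1, Z=1) weight 1/676
  (U=0, Y=2, W=0, X=2, Z=1) weight 3/2704
  (U=0, Y=2, W=0, X=3, Z=1) weight 1/676
  (U=0, Y=2, W=1, X=0, Z=0) weight 1/312
  (U=0, Y=2, W=1, X=1, Z=0) weight 1/1248
  (U=0, Y=2, W=1, X=2, Z=0) weight 1/416
  (U=0, Y=2, W=1, X=3, Z=0) weight 1/312
  … 40 more
Group by Z:
  weight(Z=0) = 3/52
  weight(Z=1) = 3/104
Total weight = 3/52 + 3/104 = 9/104
P(Z=0 | obs) = 3/52 / 9/104 = 2/3
P(Z=1 | obs) = 3/104 / 9/104 = 1/3

P(Z=0) = 2/3, P(Z=1) = 1/3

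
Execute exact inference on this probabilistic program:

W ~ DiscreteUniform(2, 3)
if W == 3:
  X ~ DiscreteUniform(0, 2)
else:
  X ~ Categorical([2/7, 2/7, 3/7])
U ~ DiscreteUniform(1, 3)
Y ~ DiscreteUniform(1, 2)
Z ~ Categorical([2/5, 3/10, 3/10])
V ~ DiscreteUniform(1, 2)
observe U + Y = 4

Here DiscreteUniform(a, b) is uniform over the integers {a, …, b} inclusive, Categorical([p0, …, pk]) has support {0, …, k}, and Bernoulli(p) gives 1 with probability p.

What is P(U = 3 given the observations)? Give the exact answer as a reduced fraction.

Enumerate traces; 72 have nonzero weight after conditioning:
  (W=2, X=0, U=2, Y=2, Z=0, V=1) weight 1/210
  (W=2, X=0, U=2, Y=2, Z=0, V=2) weight 1/210
  (W=2, X=0, U=2, Y=2, Z=1, V=1) weight 1/280
  (W=2, X=0, U=2, Y=2, Z=1, V=2) weight 1/280
  (W=2, X=0, U=2, Y=2, Z=2, V=1) weight 1/280
  (W=2, X=0, U=2, Y=2, Z=2, V=2) weight 1/280
  (W=2, X=0, U=3, Y=1, Z=0, V=1) weight 1/210
  (W=2, X=0, U=3, Y=1, Z=0, V=2) weight 1/210
  … 64 more
Group by U:
  weight(U=2) = 1/6
  weight(U=3) = 1/6
Total weight = 1/6 + 1/6 = 1/3
P(U=2 | obs) = 1/6 / 1/3 = 1/2
P(U=3 | obs) = 1/6 / 1/3 = 1/2

P(U = 3 | obs) = 1/2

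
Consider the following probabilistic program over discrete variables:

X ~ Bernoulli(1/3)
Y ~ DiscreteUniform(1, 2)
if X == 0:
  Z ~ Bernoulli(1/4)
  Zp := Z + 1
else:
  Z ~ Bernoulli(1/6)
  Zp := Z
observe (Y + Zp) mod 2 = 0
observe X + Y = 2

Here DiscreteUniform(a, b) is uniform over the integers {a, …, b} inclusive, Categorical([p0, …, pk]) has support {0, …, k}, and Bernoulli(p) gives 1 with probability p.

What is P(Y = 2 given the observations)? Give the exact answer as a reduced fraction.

Enumerate traces; 2 have nonzero weight after conditioning:
  (X=0, Y=2, Z=1) weight 1/12
  (X=1, Y=1, Z=1) weight 1/36
Group by Y:
  weight(Y=1) = 1/36
  weight(Y=2) = 1/12
Total weight = 1/36 + 1/12 = 1/9
P(Y=1 | obs) = 1/36 / 1/9 = 1/4
P(Y=2 | obs) = 1/12 / 1/9 = 3/4

P(Y = 2 | obs) = 3/4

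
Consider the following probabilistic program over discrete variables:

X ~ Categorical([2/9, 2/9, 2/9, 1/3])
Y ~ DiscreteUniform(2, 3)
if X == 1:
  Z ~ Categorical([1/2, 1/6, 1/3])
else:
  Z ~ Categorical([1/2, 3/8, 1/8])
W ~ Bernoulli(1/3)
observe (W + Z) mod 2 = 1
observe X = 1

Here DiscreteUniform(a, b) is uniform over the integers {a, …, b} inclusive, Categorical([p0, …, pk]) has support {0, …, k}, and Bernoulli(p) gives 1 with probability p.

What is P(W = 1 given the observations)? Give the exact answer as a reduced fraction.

P(W = 1 | obs) = 5/7

Enumerate traces; 6 have nonzero weight after conditioning:
  (X=1, Y=2, Z=0, W=1) weight 1/54
  (X=1, Y=2, Z=1, W=0) weight 1/81
  (X=1, Y=2, Z=2, W=1) weight 1/81
  (X=1, Y=3, Z=0, W=1) weight 1/54
  (X=1, Y=3, Z=1, W=0) weight 1/81
  (X=1, Y=3, Z=2, W=1) weight 1/81
Group by W:
  weight(W=0) = 2/81
  weight(W=1) = 5/81
Total weight = 2/81 + 5/81 = 7/81
P(W=0 | obs) = 2/81 / 7/81 = 2/7
P(W=1 | obs) = 5/81 / 7/81 = 5/7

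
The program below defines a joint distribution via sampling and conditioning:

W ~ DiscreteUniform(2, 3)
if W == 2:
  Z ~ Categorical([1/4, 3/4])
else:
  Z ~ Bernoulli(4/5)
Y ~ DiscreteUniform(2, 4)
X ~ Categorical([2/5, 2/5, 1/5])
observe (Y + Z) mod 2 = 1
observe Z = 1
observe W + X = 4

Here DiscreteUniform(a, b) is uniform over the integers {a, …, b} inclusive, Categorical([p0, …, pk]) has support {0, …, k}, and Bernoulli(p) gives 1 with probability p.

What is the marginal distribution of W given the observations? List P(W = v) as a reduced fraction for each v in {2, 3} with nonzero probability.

P(W=2) = 15/47, P(W=3) = 32/47

Enumerate traces; 4 have nonzero weight after conditioning:
  (W=2, Z=1, Y=2, X=2) weight 1/40
  (W=2, Z=1, Y=4, X=2) weight 1/40
  (W=3, Z=1, Y=2, X=1) weight 4/75
  (W=3, Z=1, Y=4, X=1) weight 4/75
Group by W:
  weight(W=2) = 1/20
  weight(W=3) = 8/75
Total weight = 1/20 + 8/75 = 47/300
P(W=2 | obs) = 1/20 / 47/300 = 15/47
P(W=3 | obs) = 8/75 / 47/300 = 32/47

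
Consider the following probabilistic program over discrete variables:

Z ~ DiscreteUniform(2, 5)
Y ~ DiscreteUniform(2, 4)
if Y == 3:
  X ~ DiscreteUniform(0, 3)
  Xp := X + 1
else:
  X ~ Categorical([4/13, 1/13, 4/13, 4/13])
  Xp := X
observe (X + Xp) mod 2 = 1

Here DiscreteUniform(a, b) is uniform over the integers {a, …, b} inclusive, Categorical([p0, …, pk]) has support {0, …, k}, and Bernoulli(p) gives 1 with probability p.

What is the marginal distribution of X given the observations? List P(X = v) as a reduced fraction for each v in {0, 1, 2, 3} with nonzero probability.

Enumerate traces; 16 have nonzero weight after conditioning:
  (Z=2, Y=3, X=0) weight 1/48
  (Z=2, Y=3, X=1) weight 1/48
  (Z=2, Y=3, X=2) weight 1/48
  (Z=2, Y=3, X=3) weight 1/48
  (Z=3, Y=3, X=0) weight 1/48
  (Z=3, Y=3, X=1) weight 1/48
  (Z=3, Y=3, X=2) weight 1/48
  (Z=3, Y=3, X=3) weight 1/48
  … 8 more
Group by X:
  weight(X=0) = 1/12
  weight(X=1) = 1/12
  weight(X=2) = 1/12
  weight(X=3) = 1/12
Total weight = 1/12 + 1/12 + 1/12 + 1/12 = 1/3
P(X=0 | obs) = 1/12 / 1/3 = 1/4
P(X=1 | obs) = 1/12 / 1/3 = 1/4
P(X=2 | obs) = 1/12 / 1/3 = 1/4
P(X=3 | obs) = 1/12 / 1/3 = 1/4

P(X=0) = 1/4, P(X=1) = 1/4, P(X=2) = 1/4, P(X=3) = 1/4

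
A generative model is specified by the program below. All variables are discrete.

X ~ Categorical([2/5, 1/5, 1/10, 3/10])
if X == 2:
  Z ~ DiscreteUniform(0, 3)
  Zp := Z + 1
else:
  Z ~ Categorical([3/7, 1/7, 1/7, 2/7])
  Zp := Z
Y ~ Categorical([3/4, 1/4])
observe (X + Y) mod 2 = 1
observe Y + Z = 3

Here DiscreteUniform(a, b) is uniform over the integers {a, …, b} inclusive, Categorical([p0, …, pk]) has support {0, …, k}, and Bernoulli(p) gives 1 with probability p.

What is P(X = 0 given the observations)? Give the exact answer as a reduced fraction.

P(X = 0 | obs) = 16/143

Enumerate traces; 4 have nonzero weight after conditioning:
  (X=0, Z=2, Y=1) weight 1/70
  (X=1, Z=3, Y=0) weight 3/70
  (X=2, Z=2, Y=1) weight 1/160
  (X=3, Z=3, Y=0) weight 9/140
Group by X:
  weight(X=0) = 1/70
  weight(X=1) = 3/70
  weight(X=2) = 1/160
  weight(X=3) = 9/140
Total weight = 1/70 + 3/70 + 1/160 + 9/140 = 143/1120
P(X=0 | obs) = 1/70 / 143/1120 = 16/143
P(X=1 | obs) = 3/70 / 143/1120 = 48/143
P(X=2 | obs) = 1/160 / 143/1120 = 7/143
P(X=3 | obs) = 9/140 / 143/1120 = 72/143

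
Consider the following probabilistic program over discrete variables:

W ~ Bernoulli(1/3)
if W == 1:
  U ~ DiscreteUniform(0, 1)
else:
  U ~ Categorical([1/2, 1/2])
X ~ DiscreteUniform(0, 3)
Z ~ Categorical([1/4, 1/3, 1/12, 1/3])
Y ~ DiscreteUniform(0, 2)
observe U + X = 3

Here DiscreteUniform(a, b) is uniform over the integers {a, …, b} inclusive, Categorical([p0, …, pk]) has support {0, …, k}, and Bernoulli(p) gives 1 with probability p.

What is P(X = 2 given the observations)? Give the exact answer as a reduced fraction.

Enumerate traces; 48 have nonzero weight after conditioning:
  (W=0, U=0, X=3, Z=0, Y=0) weight 1/144
  (W=0, U=0, X=3, Z=0, Y=1) weight 1/144
  (W=0, U=0, X=3, Z=0, Y=2) weight 1/144
  (W=0, U=0, X=3, Z=1, Y=0) weight 1/108
  (W=0, U=0, X=3, Z=1, Y=1) weight 1/108
  (W=0, U=0, X=3, Z=1, Y=2) weight 1/108
  (W=0, U=0, X=3, Z=2, Y=0) weight 1/432
  (W=0, U=0, X=3, Z=2, Y=1) weight 1/432
  (W=0, U=1, X=2, Z=0, Y=0) weight 1/144
  … 39 more
Group by X:
  weight(X=2) = 1/8
  weight(X=3) = 1/8
Total weight = 1/8 + 1/8 = 1/4
P(X=2 | obs) = 1/8 / 1/4 = 1/2
P(X=3 | obs) = 1/8 / 1/4 = 1/2

P(X = 2 | obs) = 1/2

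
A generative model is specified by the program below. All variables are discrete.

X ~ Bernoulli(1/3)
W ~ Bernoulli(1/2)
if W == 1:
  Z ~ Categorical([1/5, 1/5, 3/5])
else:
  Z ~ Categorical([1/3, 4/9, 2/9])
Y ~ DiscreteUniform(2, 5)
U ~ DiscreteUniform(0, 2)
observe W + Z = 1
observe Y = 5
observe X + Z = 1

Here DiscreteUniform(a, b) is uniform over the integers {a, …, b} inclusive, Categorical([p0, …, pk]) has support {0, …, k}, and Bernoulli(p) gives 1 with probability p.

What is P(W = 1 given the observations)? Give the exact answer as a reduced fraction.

P(W = 1 | obs) = 9/49

Enumerate traces; 6 have nonzero weight after conditioning:
  (X=0, W=0, Z=1, Y=5, U=0) weight 1/81
  (X=0, W=0, Z=1, Y=5, U=1) weight 1/81
  (X=0, W=0, Z=1, Y=5, U=2) weight 1/81
  (X=1, W=1, Z=0, Y=5, U=0) weight 1/360
  (X=1, W=1, Z=0, Y=5, U=1) weight 1/360
  (X=1, W=1, Z=0, Y=5, U=2) weight 1/360
Group by W:
  weight(W=0) = 1/27
  weight(W=1) = 1/120
Total weight = 1/27 + 1/120 = 49/1080
P(W=0 | obs) = 1/27 / 49/1080 = 40/49
P(W=1 | obs) = 1/120 / 49/1080 = 9/49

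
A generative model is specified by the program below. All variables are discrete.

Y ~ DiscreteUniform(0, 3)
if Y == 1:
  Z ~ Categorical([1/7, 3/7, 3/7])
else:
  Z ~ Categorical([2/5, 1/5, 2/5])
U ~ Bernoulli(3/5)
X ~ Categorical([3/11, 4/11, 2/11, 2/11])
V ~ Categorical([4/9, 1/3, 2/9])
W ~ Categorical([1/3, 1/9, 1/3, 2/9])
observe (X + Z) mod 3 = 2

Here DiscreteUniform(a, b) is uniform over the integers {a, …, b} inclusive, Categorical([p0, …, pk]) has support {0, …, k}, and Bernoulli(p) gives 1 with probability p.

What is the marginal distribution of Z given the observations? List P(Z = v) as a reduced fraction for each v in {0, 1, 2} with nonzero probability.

Enumerate traces; 384 have nonzero weight after conditioning:
  (Y=0, Z=0, U=0, X=2, V=0, W=0) weight 8/7425
  (Y=0, Z=0, U=0, X=2, V=0, W=1) weight 8/22275
  (Y=0, Z=0, U=0, X=2, V=0, W=2) weight 8/7425
  (Y=0, Z=0, U=0, X=2, V=0, W=3) weight 16/22275
  (Y=0, Z=0, U=0, X=2, V=1, W=0) weight 2/2475
  (Y=0, Z=0, U=0, X=2, V=1, W=1) weight 2/7425
  (Y=0, Z=0, U=0, X=2, V=1, W=2) weight 2/2475
  (Y=0, Z=0, U=0, X=2, V=1, W=3) weight 4/7425
  (Y=0, Z=1, U=0, X=1, V=0, W=0) weight 8/7425
  (Y=0, Z=2, U=0, X=0, V=0, W=0) weight 4/2475
  … 374 more
Group by Z:
  weight(Z=0) = 47/770
  weight(Z=1) = 36/385
  weight(Z=2) = 57/308
Total weight = 47/770 + 36/385 + 57/308 = 523/1540
P(Z=0 | obs) = 47/770 / 523/1540 = 94/523
P(Z=1 | obs) = 36/385 / 523/1540 = 144/523
P(Z=2 | obs) = 57/308 / 523/1540 = 285/523

P(Z=0) = 94/523, P(Z=1) = 144/523, P(Z=2) = 285/523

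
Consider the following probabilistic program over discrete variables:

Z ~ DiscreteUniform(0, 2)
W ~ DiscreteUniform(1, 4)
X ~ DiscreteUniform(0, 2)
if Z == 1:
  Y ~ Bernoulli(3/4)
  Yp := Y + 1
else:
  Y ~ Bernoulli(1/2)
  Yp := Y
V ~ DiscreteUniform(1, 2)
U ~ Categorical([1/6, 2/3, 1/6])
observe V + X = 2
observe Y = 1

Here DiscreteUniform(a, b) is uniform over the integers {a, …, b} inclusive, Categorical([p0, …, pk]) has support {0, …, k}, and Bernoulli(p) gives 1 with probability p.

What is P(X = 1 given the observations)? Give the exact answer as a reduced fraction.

Enumerate traces; 72 have nonzero weight after conditioning:
  (Z=0, W=1, X=0, Y=1, V=2, U=0) weight 1/864
  (Z=0, W=1, X=0, Y=1, V=2, U=1) weight 1/216
  (Z=0, W=1, X=0, Y=1, V=2, U=2) weight 1/864
  (Z=0, W=1, X=1, Y=1, V=1, U=0) weight 1/864
  (Z=0, W=1, X=1, Y=1, V=1, U=1) weight 1/216
  (Z=0, W=1, X=1, Y=1, V=1, U=2) weight 1/864
  (Z=0, W=2, X=0, Y=1, V=2, U=0) weight 1/864
  (Z=0, W=2, X=0, Y=1, V=2, U=1) weight 1/216
  … 64 more
Group by X:
  weight(X=0) = 7/72
  weight(X=1) = 7/72
Total weight = 7/72 + 7/72 = 7/36
P(X=0 | obs) = 7/72 / 7/36 = 1/2
P(X=1 | obs) = 7/72 / 7/36 = 1/2

P(X = 1 | obs) = 1/2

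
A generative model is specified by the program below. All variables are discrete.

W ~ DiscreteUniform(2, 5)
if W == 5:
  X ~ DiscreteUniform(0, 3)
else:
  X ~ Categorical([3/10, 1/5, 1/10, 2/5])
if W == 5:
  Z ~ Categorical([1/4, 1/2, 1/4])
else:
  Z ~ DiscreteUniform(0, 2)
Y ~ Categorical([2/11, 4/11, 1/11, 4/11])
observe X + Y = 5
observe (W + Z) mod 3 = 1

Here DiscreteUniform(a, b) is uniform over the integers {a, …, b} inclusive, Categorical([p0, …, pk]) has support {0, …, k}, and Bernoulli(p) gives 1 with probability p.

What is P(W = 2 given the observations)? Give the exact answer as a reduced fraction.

P(W = 2 | obs) = 64/267

Enumerate traces; 8 have nonzero weight after conditioning:
  (W=2, X=2, Z=2, Y=3) weight 1/330
  (W=2, X=3, Z=2, Y=2) weight 1/330
  (W=3, X=2, Z=1, Y=3) weight 1/330
  (W=3, X=3, Z=1, Y=2) weight 1/330
  (W=4, X=2, Z=0, Y=3) weight 1/330
  (W=4, X=3, Z=0, Y=2) weight 1/330
  (W=5, X=2, Z=2, Y=3) weight 1/176
  (W=5, X=3, Z=2, Y=2) weight 1/704
Group by W:
  weight(W=2) = 1/165
  weight(W=3) = 1/165
  weight(W=4) = 1/165
  weight(W=5) = 5/704
Total weight = 1/165 + 1/165 + 1/165 + 5/704 = 89/3520
P(W=2 | obs) = 1/165 / 89/3520 = 64/267
P(W=3 | obs) = 1/165 / 89/3520 = 64/267
P(W=4 | obs) = 1/165 / 89/3520 = 64/267
P(W=5 | obs) = 5/704 / 89/3520 = 25/89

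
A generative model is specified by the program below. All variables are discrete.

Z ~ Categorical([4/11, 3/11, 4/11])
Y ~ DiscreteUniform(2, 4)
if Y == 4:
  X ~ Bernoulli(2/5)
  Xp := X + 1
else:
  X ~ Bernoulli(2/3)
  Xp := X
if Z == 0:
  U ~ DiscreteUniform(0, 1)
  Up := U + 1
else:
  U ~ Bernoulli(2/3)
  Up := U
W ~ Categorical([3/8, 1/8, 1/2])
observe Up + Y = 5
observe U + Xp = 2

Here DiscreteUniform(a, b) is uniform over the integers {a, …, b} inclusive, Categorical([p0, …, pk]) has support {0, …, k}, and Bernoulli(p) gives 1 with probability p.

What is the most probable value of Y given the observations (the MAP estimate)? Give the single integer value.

argmax_v P(Y = v | obs) = 4

Enumerate traces; 12 have nonzero weight after conditioning:
  (Z=0, Y=3, X=1, U=1, W=0) weight 1/66
  (Z=0, Y=3, X=1, U=1, W=1) weight 1/198
  (Z=0, Y=3, X=1, U=1, W=2) weight 2/99
  (Z=0, Y=4, X=1, U=0, W=0) weight 1/110
  (Z=0, Y=4, X=1, U=0, W=1) weight 1/330
  (Z=0, Y=4, X=1, U=0, W=2) weight 2/165
  (Z=1, Y=4, X=0, U=1, W=0) weight 3/220
  (Z=1, Y=4, X=0, U=1, W=1) weight 1/220
  … 4 more
Group by Y:
  weight(Y=3) = 4/99
  weight(Y=4) = 6/55
Total weight = 4/99 + 6/55 = 74/495
P(Y=3 | obs) = 4/99 / 74/495 = 10/37
P(Y=4 | obs) = 6/55 / 74/495 = 27/37
argmax = 4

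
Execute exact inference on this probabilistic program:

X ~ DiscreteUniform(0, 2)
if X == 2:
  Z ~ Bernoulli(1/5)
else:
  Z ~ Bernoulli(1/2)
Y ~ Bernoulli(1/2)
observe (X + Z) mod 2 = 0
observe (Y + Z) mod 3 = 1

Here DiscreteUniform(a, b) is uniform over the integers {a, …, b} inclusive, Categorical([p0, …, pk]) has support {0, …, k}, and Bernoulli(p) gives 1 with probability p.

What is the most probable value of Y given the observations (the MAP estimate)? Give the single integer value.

argmax_v P(Y = v | obs) = 1

Enumerate traces; 3 have nonzero weight after conditioning:
  (X=0, Z=0, Y=1) weight 1/12
  (X=1, Z=1, Y=0) weight 1/12
  (X=2, Z=0, Y=1) weight 2/15
Group by Y:
  weight(Y=0) = 1/12
  weight(Y=1) = 13/60
Total weight = 1/12 + 13/60 = 3/10
P(Y=0 | obs) = 1/12 / 3/10 = 5/18
P(Y=1 | obs) = 13/60 / 3/10 = 13/18
argmax = 1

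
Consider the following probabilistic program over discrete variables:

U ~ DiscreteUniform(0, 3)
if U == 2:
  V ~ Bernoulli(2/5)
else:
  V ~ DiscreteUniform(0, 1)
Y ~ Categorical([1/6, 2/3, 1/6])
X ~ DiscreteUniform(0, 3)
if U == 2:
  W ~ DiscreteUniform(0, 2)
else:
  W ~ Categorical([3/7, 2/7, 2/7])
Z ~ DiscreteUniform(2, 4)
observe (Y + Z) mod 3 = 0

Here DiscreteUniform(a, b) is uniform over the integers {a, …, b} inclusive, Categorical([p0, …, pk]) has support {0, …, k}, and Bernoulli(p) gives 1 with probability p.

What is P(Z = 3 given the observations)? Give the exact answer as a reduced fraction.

P(Z = 3 | obs) = 1/6

Enumerate traces; 288 have nonzero weight after conditioning:
  (U=0, V=0, Y=0, X=0, W=0, Z=3) weight 1/1344
  (U=0, V=0, Y=0, X=0, W=1, Z=3) weight 1/2016
  (U=0, V=0, Y=0, X=0, W=2, Z=3) weight 1/2016
  (U=0, V=0, Y=0, X=1, W=0, Z=3) weight 1/1344
  (U=0, V=0, Y=0, X=1, W=1, Z=3) weight 1/2016
  (U=0, V=0, Y=0, X=1, W=2, Z=3) weight 1/2016
  (U=0, V=0, Y=0, X=2, W=0, Z=3) weight 1/1344
  (U=0, V=0, Y=0, X=2, W=1, Z=3) weight 1/2016
  (U=0, V=0, Y=1, X=0, W=0, Z=2) weight 1/336
  (U=0, V=0, Y=2, X=0, W=0, Z=4) weight 1/1344
  … 278 more
Group by Z:
  weight(Z=2) = 2/9
  weight(Z=3) = 1/18
  weight(Z=4) = 1/18
Total weight = 2/9 + 1/18 + 1/18 = 1/3
P(Z=2 | obs) = 2/9 / 1/3 = 2/3
P(Z=3 | obs) = 1/18 / 1/3 = 1/6
P(Z=4 | obs) = 1/18 / 1/3 = 1/6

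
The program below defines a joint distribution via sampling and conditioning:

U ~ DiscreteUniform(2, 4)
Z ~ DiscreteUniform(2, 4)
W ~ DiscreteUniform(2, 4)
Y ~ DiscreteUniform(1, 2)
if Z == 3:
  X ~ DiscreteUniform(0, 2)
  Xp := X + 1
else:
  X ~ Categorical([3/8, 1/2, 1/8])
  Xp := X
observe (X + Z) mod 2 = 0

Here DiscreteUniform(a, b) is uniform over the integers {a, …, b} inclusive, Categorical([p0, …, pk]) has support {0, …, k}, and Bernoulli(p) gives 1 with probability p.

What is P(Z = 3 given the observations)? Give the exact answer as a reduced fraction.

Enumerate traces; 90 have nonzero weight after conditioning:
  (U=2, Z=2, W=2, Y=1, X=0) weight 1/144
  (U=2, Z=2, W=2, Y=1, X=2) weight 1/432
  (U=2, Z=2, W=2, Y=2, X=0) weight 1/144
  (U=2, Z=2, W=2, Y=2, X=2) weight 1/432
  (U=2, Z=2, W=3, Y=1, X=0) weight 1/144
  (U=2, Z=2, W=3, Y=1, X=2) weight 1/432
  (U=2, Z=2, W=3, Y=2, X=0) weight 1/144
  (U=2, Z=2, W=3, Y=2, X=2) weight 1/432
  (U=2, Z=3, W=2, Y=1, X=1) weight 1/162
  (U=2, Z=4, W=2, Y=1, X=0) weight 1/144
  … 80 more
Group by Z:
  weight(Z=2) = 1/6
  weight(Z=3) = 1/9
  weight(Z=4) = 1/6
Total weight = 1/6 + 1/9 + 1/6 = 4/9
P(Z=2 | obs) = 1/6 / 4/9 = 3/8
P(Z=3 | obs) = 1/9 / 4/9 = 1/4
P(Z=4 | obs) = 1/6 / 4/9 = 3/8

P(Z = 3 | obs) = 1/4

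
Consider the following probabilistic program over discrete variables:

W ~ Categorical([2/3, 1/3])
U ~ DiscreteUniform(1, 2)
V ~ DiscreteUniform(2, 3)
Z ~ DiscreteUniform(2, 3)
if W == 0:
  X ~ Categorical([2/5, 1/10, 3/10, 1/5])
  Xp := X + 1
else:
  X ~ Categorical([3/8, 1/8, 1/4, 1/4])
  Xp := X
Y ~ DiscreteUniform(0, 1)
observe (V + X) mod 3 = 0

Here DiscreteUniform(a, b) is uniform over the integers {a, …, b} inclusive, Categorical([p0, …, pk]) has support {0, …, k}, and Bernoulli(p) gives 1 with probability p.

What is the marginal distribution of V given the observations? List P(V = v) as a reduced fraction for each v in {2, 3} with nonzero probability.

P(V=2) = 13/86, P(V=3) = 73/86

Enumerate traces; 48 have nonzero weight after conditioning:
  (W=0, U=1, V=2, Z=2, X=1, Y=0) weight 1/240
  (W=0, U=1, V=2, Z=2, X=1, Y=1) weight 1/240
  (W=0, U=1, V=2, Z=3, X=1, Y=0) weight 1/240
  (W=0, U=1, V=2, Z=3, X=1, Y=1) weight 1/240
  (W=0, U=1, V=3, Z=2, X=0, Y=0) weight 1/60
  (W=0, U=1, V=3, Z=2, X=0, Y=1) weight 1/60
  (W=0, U=1, V=3, Z=2, X=3, Y=0) weight 1/120
  (W=0, U=1, V=3, Z=2, X=3, Y=1) weight 1/120
  … 40 more
Group by V:
  weight(V=2) = 13/240
  weight(V=3) = 73/240
Total weight = 13/240 + 73/240 = 43/120
P(V=2 | obs) = 13/240 / 43/120 = 13/86
P(V=3 | obs) = 73/240 / 43/120 = 73/86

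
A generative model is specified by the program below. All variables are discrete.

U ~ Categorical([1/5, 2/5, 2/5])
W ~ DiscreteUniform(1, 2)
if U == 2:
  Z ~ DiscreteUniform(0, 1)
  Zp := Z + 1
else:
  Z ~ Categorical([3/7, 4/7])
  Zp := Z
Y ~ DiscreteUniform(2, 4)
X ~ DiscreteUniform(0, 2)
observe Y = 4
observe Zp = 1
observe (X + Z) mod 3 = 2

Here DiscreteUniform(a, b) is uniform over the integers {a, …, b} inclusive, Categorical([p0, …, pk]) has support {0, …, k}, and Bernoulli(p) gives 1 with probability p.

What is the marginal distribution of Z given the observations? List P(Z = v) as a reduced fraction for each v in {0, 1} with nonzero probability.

P(Z=0) = 7/19, P(Z=1) = 12/19

Enumerate traces; 6 have nonzero weight after conditioning:
  (U=0, W=1, Z=1, Y=4, X=1) weight 2/315
  (U=0, W=2, Z=1, Y=4, X=1) weight 2/315
  (U=1, W=1, Z=1, Y=4, X=1) weight 4/315
  (U=1, W=2, Z=1, Y=4, X=1) weight 4/315
  (U=2, W=1, Z=0, Y=4, X=2) weight 1/90
  (U=2, W=2, Z=0, Y=4, X=2) weight 1/90
Group by Z:
  weight(Z=0) = 1/45
  weight(Z=1) = 4/105
Total weight = 1/45 + 4/105 = 19/315
P(Z=0 | obs) = 1/45 / 19/315 = 7/19
P(Z=1 | obs) = 4/105 / 19/315 = 12/19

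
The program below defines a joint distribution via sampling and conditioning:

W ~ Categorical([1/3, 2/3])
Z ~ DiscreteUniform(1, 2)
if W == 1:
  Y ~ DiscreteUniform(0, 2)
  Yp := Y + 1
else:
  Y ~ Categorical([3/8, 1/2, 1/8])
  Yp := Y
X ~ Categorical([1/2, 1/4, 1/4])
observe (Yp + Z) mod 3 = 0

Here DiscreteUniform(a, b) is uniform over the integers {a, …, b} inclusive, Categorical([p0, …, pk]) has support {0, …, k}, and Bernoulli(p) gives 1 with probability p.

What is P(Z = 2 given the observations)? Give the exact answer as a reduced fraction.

P(Z = 2 | obs) = 28/47

Enumerate traces; 12 have nonzero weight after conditioning:
  (W=0, Z=1, Y=2, X=0) weight 1/96
  (W=0, Z=1, Y=2, X=1) weight 1/192
  (W=0, Z=1, Y=2, X=2) weight 1/192
  (W=0, Z=2, Y=1, X=0) weight 1/24
  (W=0, Z=2, Y=1, X=1) weight 1/48
  (W=0, Z=2, Y=1, X=2) weight 1/48
  (W=1, Z=1, Y=1, X=0) weight 1/18
  (W=1, Z=1, Y=1, X=1) weight 1/36
  … 4 more
Group by Z:
  weight(Z=1) = 19/144
  weight(Z=2) = 7/36
Total weight = 19/144 + 7/36 = 47/144
P(Z=1 | obs) = 19/144 / 47/144 = 19/47
P(Z=2 | obs) = 7/36 / 47/144 = 28/47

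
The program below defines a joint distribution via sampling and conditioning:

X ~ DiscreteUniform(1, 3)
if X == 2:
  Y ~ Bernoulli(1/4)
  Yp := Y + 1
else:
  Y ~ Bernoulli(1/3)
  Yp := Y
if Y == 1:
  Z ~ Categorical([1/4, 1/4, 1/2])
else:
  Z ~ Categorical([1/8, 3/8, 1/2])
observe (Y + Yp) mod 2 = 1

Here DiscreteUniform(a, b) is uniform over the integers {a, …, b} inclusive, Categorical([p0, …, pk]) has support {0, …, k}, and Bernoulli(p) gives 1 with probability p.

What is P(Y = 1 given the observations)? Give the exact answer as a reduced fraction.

Enumerate traces; 6 have nonzero weight after conditioning:
  (X=2, Y=0, Z=0) weight 1/32
  (X=2, Y=0, Z=1) weight 3/32
  (X=2, Y=0, Z=2) weight 1/8
  (X=2, Y=1, Z=0) weight 1/48
  (X=2, Y=1, Z=1) weight 1/48
  (X=2, Y=1, Z=2) weight 1/24
Group by Y:
  weight(Y=0) = 1/4
  weight(Y=1) = 1/12
Total weight = 1/4 + 1/12 = 1/3
P(Y=0 | obs) = 1/4 / 1/3 = 3/4
P(Y=1 | obs) = 1/12 / 1/3 = 1/4

P(Y = 1 | obs) = 1/4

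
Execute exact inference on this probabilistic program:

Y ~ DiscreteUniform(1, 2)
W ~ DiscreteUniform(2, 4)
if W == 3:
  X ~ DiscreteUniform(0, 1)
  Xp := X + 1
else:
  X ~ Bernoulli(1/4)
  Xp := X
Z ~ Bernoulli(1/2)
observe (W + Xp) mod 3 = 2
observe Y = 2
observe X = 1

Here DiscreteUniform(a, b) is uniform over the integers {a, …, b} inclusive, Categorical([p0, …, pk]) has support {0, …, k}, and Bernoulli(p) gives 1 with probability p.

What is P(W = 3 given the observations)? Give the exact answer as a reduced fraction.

Enumerate traces; 4 have nonzero weight after conditioning:
  (Y=2, W=3, X=1, Z=0) weight 1/24
  (Y=2, W=3, X=1, Z=1) weight 1/24
  (Y=2, W=4, X=1, Z=0) weight 1/48
  (Y=2, W=4, X=1, Z=1) weight 1/48
Group by W:
  weight(W=3) = 1/12
  weight(W=4) = 1/24
Total weight = 1/12 + 1/24 = 1/8
P(W=3 | obs) = 1/12 / 1/8 = 2/3
P(W=4 | obs) = 1/24 / 1/8 = 1/3

P(W = 3 | obs) = 2/3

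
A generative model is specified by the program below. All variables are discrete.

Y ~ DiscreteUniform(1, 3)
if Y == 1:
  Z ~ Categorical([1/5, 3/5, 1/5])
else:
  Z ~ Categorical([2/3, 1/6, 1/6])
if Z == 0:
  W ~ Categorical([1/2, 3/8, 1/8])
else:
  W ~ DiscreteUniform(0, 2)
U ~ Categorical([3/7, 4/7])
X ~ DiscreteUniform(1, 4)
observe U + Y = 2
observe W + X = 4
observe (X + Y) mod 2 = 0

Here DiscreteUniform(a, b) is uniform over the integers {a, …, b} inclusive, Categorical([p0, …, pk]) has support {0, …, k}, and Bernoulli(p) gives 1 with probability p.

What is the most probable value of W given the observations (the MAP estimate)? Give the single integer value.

argmax_v P(W = v | obs) = 1

Enumerate traces; 9 have nonzero weight after conditioning:
  (Y=1, Z=0, W=1, U=1, X=3) weight 1/280
  (Y=1, Z=1, W=1, U=1, X=3) weight 1/105
  (Y=1, Z=2, W=1, U=1, X=3) weight 1/315
  (Y=2, Z=0, W=0, U=0, X=4) weight 1/84
  (Y=2, Z=0, W=2, U=0, X=2) weight 1/336
  (Y=2, Z=1, W=0, U=0, X=4) weight 1/504
  (Y=2, Z=1, W=2, U=0, X=2) weight 1/504
  (Y=2, Z=2, W=0, U=0, X=4) weight 1/504
  … 1 more
Group by W:
  weight(W=0) = 1/63
  weight(W=1) = 41/2520
  weight(W=2) = 1/144
Total weight = 1/63 + 41/2520 + 1/144 = 197/5040
P(W=0 | obs) = 1/63 / 197/5040 = 80/197
P(W=1 | obs) = 41/2520 / 197/5040 = 82/197
P(W=2 | obs) = 1/144 / 197/5040 = 35/197
argmax = 1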